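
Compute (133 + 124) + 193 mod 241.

133 + 124 = 257 ≡ 16 (mod 241)
16 + 193 = 209

209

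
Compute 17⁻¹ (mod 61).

18

61 = 3×17 + 10
17 = 1×10 + 7
10 = 1×7 + 3
7 = 2×3 + 1
3 = 3×1 + 0
gcd(17, 61) = 1, so the inverse exists.
Back-substitute for 1:
1 = 1×7 − 2×3
  = −2×10 + 3×7
  = 3×17 − 5×10
  = −5×61 + 18×17
So 17⁻¹ ≡ 18 (mod 61).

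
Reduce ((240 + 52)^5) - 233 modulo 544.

240 + 52 = 292
(292)^5 ≡ 192 (mod 544)
192 - 233 = -41 ≡ 503 (mod 544)

503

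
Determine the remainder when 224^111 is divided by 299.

111 in binary is 1101111, i.e. 111 = 64 + 32 + 8 + 4 + 2 + 1.
224^1 ≡ 224 (mod 299)
224^2 ≡ 224^2 = 50176 ≡ 243 (mod 299)
224^4 ≡ 243^2 = 59049 ≡ 146 (mod 299)
224^8 ≡ 146^2 = 21316 ≡ 87 (mod 299)
224^16 ≡ 87^2 = 7569 ≡ 94 (mod 299)
224^32 ≡ 94^2 = 8836 ≡ 165 (mod 299)
224^64 ≡ 165^2 = 27225 ≡ 16 (mod 299)
224^111 = 224^64 · 224^32 · 224^8 · 224^4 · 224^2 · 224^1 ≡ 16 · 165 · 87 · 146 · 243 · 224 (mod 299).
Accumulate the product:
16 · 165 = 2640 ≡ 248
248 · 87 = 21576 ≡ 48
48 · 146 = 7008 ≡ 131
131 · 243 = 31833 ≡ 139
139 · 224 = 31136 ≡ 40

40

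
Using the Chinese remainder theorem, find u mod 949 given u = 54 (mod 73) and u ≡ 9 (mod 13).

711

73⁻¹ mod 13: 73·5 ≡ 1 (mod 13), so 73⁻¹ ≡ 5.
u = 54 + 73·((9 − 54)·5 mod 13) = 54 + 73·9 = 711.
Check: 711 mod 73 = 54, 711 mod 13 = 9. ✓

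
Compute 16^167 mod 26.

Compute successive squares:
167 in binary is 10100111, i.e. 167 = 128 + 32 + 4 + 2 + 1.
16^1 ≡ 16 (mod 26)
16^2 ≡ 16^2 = 256 ≡ 22 (mod 26)
16^4 ≡ 22^2 = 484 ≡ 16 (mod 26)
16^8 ≡ 16^2 = 256 ≡ 22 (mod 26)
16^16 ≡ 22^2 = 484 ≡ 16 (mod 26)
16^32 ≡ 16^2 = 256 ≡ 22 (mod 26)
16^64 ≡ 22^2 = 484 ≡ 16 (mod 26)
16^128 ≡ 16^2 = 256 ≡ 22 (mod 26)
16^167 = 16^128 * 16^32 * 16^4 * 16^2 * 16^1 ≡ 22 * 22 * 16 * 22 * 16 (mod 26).
Accumulate the product:
22 * 22 = 484 ≡ 16
16 * 16 = 256 ≡ 22
22 * 22 = 484 ≡ 16
16 * 16 = 256 ≡ 22

22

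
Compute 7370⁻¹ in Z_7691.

7691 = 1·7370 + 321
7370 = 22·321 + 308
321 = 1·308 + 13
308 = 23·13 + 9
13 = 1·9 + 4
9 = 2·4 + 1
4 = 4·1 + 0
gcd(7370, 7691) = 1, so the inverse exists.
Back-substitute for 1:
1 = 1·9 − 2·4
  = −2·13 + 3·9
  = 3·308 − 71·13
  = −71·321 + 74·308
  = 74·7370 − 1699·321
  = −1699·7691 + 1773·7370
So 7370⁻¹ ≡ 1773 (mod 7691).

1773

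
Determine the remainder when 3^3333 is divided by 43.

Compute successive squares:
3^1 ≡ 3 (mod 43)
3^2 ≡ 3^2 = 9 (mod 43)
3^4 ≡ 9^2 = 81 ≡ 38 (mod 43)
3^8 ≡ 38^2 = 1444 ≡ 25 (mod 43)
3^16 ≡ 25^2 = 625 ≡ 23 (mod 43)
3^32 ≡ 23^2 = 529 ≡ 13 (mod 43)
3^64 ≡ 13^2 = 169 ≡ 40 (mod 43)
3^128 ≡ 40^2 = 1600 ≡ 9 (mod 43)
3^256 ≡ 9^2 = 81 ≡ 38 (mod 43)
3^512 ≡ 38^2 = 1444 ≡ 25 (mod 43)
3^1024 ≡ 25^2 = 625 ≡ 23 (mod 43)
3^2048 ≡ 23^2 = 529 ≡ 13 (mod 43)
3^3333 = 3^2048 · 3^1024 · 3^256 · 3^4 · 3^1 ≡ 13 · 23 · 38 · 38 · 3 (mod 43).
Accumulate the product:
13 · 23 = 299 ≡ 41
41 · 38 = 1558 ≡ 10
10 · 38 = 380 ≡ 36
36 · 3 = 108 ≡ 22

22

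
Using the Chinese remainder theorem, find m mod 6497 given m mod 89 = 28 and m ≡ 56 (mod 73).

89⁻¹ mod 73: 89·32 ≡ 1 (mod 73), so 89⁻¹ ≡ 32.
m = 28 + 89·((56 − 28)·32 mod 73) = 28 + 89·20 = 1808.

1808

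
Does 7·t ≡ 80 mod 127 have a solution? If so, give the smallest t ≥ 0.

gcd(7, 127) = 1, so a unique solution mod 127 exists.
7⁻¹ ≡ 109 (mod 127).
t ≡ 109·80 ≡ 84 (mod 127).

84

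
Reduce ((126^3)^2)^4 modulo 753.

249

(126)^3 ≡ 408 (mod 753)
(408)^2 ≡ 51 (mod 753)
(51)^4 ≡ 249 (mod 753)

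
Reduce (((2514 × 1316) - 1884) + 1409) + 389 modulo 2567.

2514 × 1316 = 3308424 ≡ 2128 (mod 2567)
2128 - 1884 = 244
244 + 1409 = 1653
1653 + 389 = 2042

2042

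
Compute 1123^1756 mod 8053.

6924

By square-and-multiply:
1123^1 ≡ 1123 (mod 8053)
1123^2 ≡ 1123^2 = 1261129 ≡ 4861 (mod 8053)
1123^4 ≡ 4861^2 = 23629321 ≡ 1819 (mod 8053)
1123^8 ≡ 1819^2 = 3308761 ≡ 7031 (mod 8053)
1123^16 ≡ 7031^2 = 49434961 ≡ 5647 (mod 8053)
1123^32 ≡ 5647^2 = 31888609 ≡ 6782 (mod 8053)
1123^64 ≡ 6782^2 = 45995524 ≡ 4841 (mod 8053)
1123^128 ≡ 4841^2 = 23435281 ≡ 1051 (mod 8053)
1123^256 ≡ 1051^2 = 1104601 ≡ 1340 (mod 8053)
1123^512 ≡ 1340^2 = 1795600 ≡ 7834 (mod 8053)
1123^1024 ≡ 7834^2 = 61371556 ≡ 7696 (mod 8053)
1123^1756 = 1123^1024 · 1123^512 · 1123^128 · 1123^64 · 1123^16 · 1123^8 · 1123^4 ≡ 7696 · 7834 · 1051 · 4841 · 5647 · 7031 · 1819 (mod 8053).
Accumulate the product:
7696 · 7834 = 60290464 ≡ 5706
5706 · 1051 = 5997006 ≡ 5574
5574 · 4841 = 26983734 ≡ 6184
6184 · 5647 = 34921048 ≡ 3240
3240 · 7031 = 22780440 ≡ 6556
6556 · 1819 = 11925364 ≡ 6924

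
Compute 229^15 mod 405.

15 in binary is 1111, i.e. 15 = 8 + 4 + 2 + 1.
229^1 ≡ 229 (mod 405)
229^2 ≡ 229^2 = 52441 ≡ 196 (mod 405)
229^4 ≡ 196^2 = 38416 ≡ 346 (mod 405)
229^8 ≡ 346^2 = 119716 ≡ 241 (mod 405)
229^15 = 229^8 * 229^4 * 229^2 * 229^1 ≡ 241 * 346 * 196 * 229 (mod 405).
Accumulate the product:
241 * 346 = 83386 ≡ 361
361 * 196 = 70756 ≡ 286
286 * 229 = 65494 ≡ 289

289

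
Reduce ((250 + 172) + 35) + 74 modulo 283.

248

250 + 172 = 422 ≡ 139 (mod 283)
139 + 35 = 174
174 + 74 = 248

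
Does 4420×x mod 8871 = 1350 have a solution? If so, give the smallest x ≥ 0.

3633

gcd(4420, 8871) = 1, so a unique solution mod 8871 exists.
4420⁻¹ ≡ 5437 (mod 8871).
x ≡ 5437×1350 ≡ 3633 (mod 8871).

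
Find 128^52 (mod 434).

16

128^1 ≡ 128 (mod 434)
128^2 ≡ 128^2 = 16384 ≡ 326 (mod 434)
128^4 ≡ 326^2 = 106276 ≡ 380 (mod 434)
128^8 ≡ 380^2 = 144400 ≡ 312 (mod 434)
128^16 ≡ 312^2 = 97344 ≡ 128 (mod 434)
128^32 ≡ 128^2 = 16384 ≡ 326 (mod 434)
128^52 = 128^32 * 128^16 * 128^4 ≡ 326 * 128 * 380 (mod 434).
Accumulate the product:
326 * 128 = 41728 ≡ 64
64 * 380 = 24320 ≡ 16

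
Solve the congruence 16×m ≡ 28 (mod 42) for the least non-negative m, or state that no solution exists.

7

gcd(16, 42) = 2, and 2 | 28, so solutions exist.
Divide through by 2: 8×m ≡ 14 mod 21.
8⁻¹ ≡ 8 (mod 21).
m ≡ 8×14 ≡ 7 (mod 21).
The smallest non-negative solution is m = 7.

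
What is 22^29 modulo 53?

Compute successive squares:
29 in binary is 11101, i.e. 29 = 16 + 8 + 4 + 1.
22^1 ≡ 22 (mod 53)
22^2 ≡ 22^2 = 484 ≡ 7 (mod 53)
22^4 ≡ 7^2 = 49 (mod 53)
22^8 ≡ 49^2 = 2401 ≡ 16 (mod 53)
22^16 ≡ 16^2 = 256 ≡ 44 (mod 53)
22^29 = 22^16 * 22^8 * 22^4 * 22^1 ≡ 44 * 16 * 49 * 22 (mod 53).
Accumulate the product:
44 * 16 = 704 ≡ 15
15 * 49 = 735 ≡ 46
46 * 22 = 1012 ≡ 5

5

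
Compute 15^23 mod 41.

Using repeated squaring:
23 in binary is 10111, i.e. 23 = 16 + 4 + 2 + 1.
15^1 ≡ 15 (mod 41)
15^2 ≡ 15^2 = 225 ≡ 20 (mod 41)
15^4 ≡ 20^2 = 400 ≡ 31 (mod 41)
15^8 ≡ 31^2 = 961 ≡ 18 (mod 41)
15^16 ≡ 18^2 = 324 ≡ 37 (mod 41)
15^23 = 15^16 · 15^4 · 15^2 · 15^1 ≡ 37 · 31 · 20 · 15 (mod 41).
Accumulate the product:
37 · 31 = 1147 ≡ 40
40 · 20 = 800 ≡ 21
21 · 15 = 315 ≡ 28

28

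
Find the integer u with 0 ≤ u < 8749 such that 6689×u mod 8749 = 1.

8749 = 1×6689 + 2060
6689 = 3×2060 + 509
2060 = 4×509 + 24
509 = 21×24 + 5
24 = 4×5 + 4
5 = 1×4 + 1
4 = 4×1 + 0
gcd(6689, 8749) = 1, so the inverse exists.
Back-substitute for 1:
1 = 1×5 − 1×4
  = −1×24 + 5×5
  = 5×509 − 106×24
  = −106×2060 + 429×509
  = 429×6689 − 1393×2060
  = −1393×8749 + 1822×6689
So 6689⁻¹ ≡ 1822 (mod 8749).

1822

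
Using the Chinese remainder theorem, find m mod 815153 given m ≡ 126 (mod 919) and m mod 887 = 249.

919⁻¹ mod 887: 919·693 ≡ 1 (mod 887), so 919⁻¹ ≡ 693.
m = 126 + 919·((249 − 126)·693 mod 887) = 126 + 919·87 = 80079.

80079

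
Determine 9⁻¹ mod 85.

19

85 = 9·9 + 4
9 = 2·4 + 1
4 = 4·1 + 0
gcd(9, 85) = 1, so the inverse exists.
Back-substitute for 1:
1 = 1·9 − 2·4
  = −2·85 + 19·9
So 9⁻¹ ≡ 19 (mod 85).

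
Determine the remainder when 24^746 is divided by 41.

33

746 in binary is 1011101010, i.e. 746 = 512 + 128 + 64 + 32 + 8 + 2.
24^1 ≡ 24 (mod 41)
24^2 ≡ 24^2 = 576 ≡ 2 (mod 41)
24^4 ≡ 2^2 = 4 (mod 41)
24^8 ≡ 4^2 = 16 (mod 41)
24^16 ≡ 16^2 = 256 ≡ 10 (mod 41)
24^32 ≡ 10^2 = 100 ≡ 18 (mod 41)
24^64 ≡ 18^2 = 324 ≡ 37 (mod 41)
24^128 ≡ 37^2 = 1369 ≡ 16 (mod 41)
24^256 ≡ 16^2 = 256 ≡ 10 (mod 41)
24^512 ≡ 10^2 = 100 ≡ 18 (mod 41)
24^746 = 24^512 · 24^128 · 24^64 · 24^32 · 24^8 · 24^2 ≡ 18 · 16 · 37 · 18 · 16 · 2 (mod 41).
Accumulate the product:
18 · 16 = 288 ≡ 1
1 · 37 = 37
37 · 18 = 666 ≡ 10
10 · 16 = 160 ≡ 37
37 · 2 = 74 ≡ 33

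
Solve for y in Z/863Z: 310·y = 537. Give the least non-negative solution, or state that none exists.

784

gcd(310, 863) = 1, so a unique solution mod 863 exists.
310⁻¹ ≡ 760 (mod 863).
y ≡ 760·537 ≡ 784 (mod 863).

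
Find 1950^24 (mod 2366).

24 in binary is 11000, i.e. 24 = 16 + 8.
1950^1 ≡ 1950 (mod 2366)
1950^2 ≡ 1950^2 = 3802500 ≡ 338 (mod 2366)
1950^4 ≡ 338^2 = 114244 ≡ 676 (mod 2366)
1950^8 ≡ 676^2 = 456976 ≡ 338 (mod 2366)
1950^16 ≡ 338^2 = 114244 ≡ 676 (mod 2366)
1950^24 = 1950^16 * 1950^8 ≡ 676 * 338 (mod 2366).
676 * 338 = 228488 ≡ 1352 (mod 2366).

1352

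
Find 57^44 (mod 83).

By square-and-multiply:
44 in binary is 101100, i.e. 44 = 32 + 8 + 4.
57^1 ≡ 57 (mod 83)
57^2 ≡ 57^2 = 3249 ≡ 12 (mod 83)
57^4 ≡ 12^2 = 144 ≡ 61 (mod 83)
57^8 ≡ 61^2 = 3721 ≡ 69 (mod 83)
57^16 ≡ 69^2 = 4761 ≡ 30 (mod 83)
57^32 ≡ 30^2 = 900 ≡ 70 (mod 83)
57^44 = 57^32 · 57^8 · 57^4 ≡ 70 · 69 · 61 (mod 83).
Accumulate the product:
70 · 69 = 4830 ≡ 16
16 · 61 = 976 ≡ 63

63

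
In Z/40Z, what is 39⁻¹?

39

40 = 1×39 + 1
39 = 39×1 + 0
gcd(39, 40) = 1, so the inverse exists.
Back-substitute for 1:
1 = 1×40 − 1×39
So 39⁻¹ ≡ −1 ≡ 39 (mod 40).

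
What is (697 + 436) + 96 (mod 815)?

697 + 436 = 1133 ≡ 318 (mod 815)
318 + 96 = 414

414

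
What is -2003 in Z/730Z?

-2003 = -3×730 + 187, so -2003 ≡ 187 (mod 730).

187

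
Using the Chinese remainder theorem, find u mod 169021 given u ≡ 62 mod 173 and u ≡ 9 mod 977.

35181

173⁻¹ mod 977: 173·881 ≡ 1 (mod 977), so 173⁻¹ ≡ 881.
u = 62 + 173·((9 − 62)·881 mod 977) = 62 + 173·203 = 35181.
Check: 35181 mod 173 = 62, 35181 mod 977 = 9. ✓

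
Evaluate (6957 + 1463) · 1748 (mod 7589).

3089

6957 + 1463 = 8420 ≡ 831 (mod 7589)
831 · 1748 = 1452588 ≡ 3089 (mod 7589)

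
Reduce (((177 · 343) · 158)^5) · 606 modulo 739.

177 · 343 = 60711 ≡ 113 (mod 739)
113 · 158 = 17854 ≡ 118 (mod 739)
(118)^5 ≡ 587 (mod 739)
587 · 606 = 355722 ≡ 263 (mod 739)

263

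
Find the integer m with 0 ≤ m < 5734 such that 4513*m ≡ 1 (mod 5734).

5734 = 1*4513 + 1221
4513 = 3*1221 + 850
1221 = 1*850 + 371
850 = 2*371 + 108
371 = 3*108 + 47
108 = 2*47 + 14
47 = 3*14 + 5
14 = 2*5 + 4
5 = 1*4 + 1
4 = 4*1 + 0
gcd(4513, 5734) = 1, so the inverse exists.
Back-substitute for 1:
1 = 1*5 − 1*4
  = −1*14 + 3*5
  = 3*47 − 10*14
  = −10*108 + 23*47
  = 23*371 − 79*108
  = −79*850 + 181*371
  = 181*1221 − 260*850
  = −260*4513 + 961*1221
  = 961*5734 − 1221*4513
So 4513⁻¹ ≡ −1221 ≡ 4513 (mod 5734).

4513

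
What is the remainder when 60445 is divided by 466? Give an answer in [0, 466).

60445 = 129×466 + 331, so 60445 ≡ 331 (mod 466).

331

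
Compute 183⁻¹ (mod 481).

92

Run the extended Euclidean algorithm:
481 = 2*183 + 115
183 = 1*115 + 68
115 = 1*68 + 47
68 = 1*47 + 21
47 = 2*21 + 5
21 = 4*5 + 1
5 = 5*1 + 0
gcd(183, 481) = 1, so the inverse exists.
Bézout: 1 = −35*481 + 92*183.
So 183⁻¹ ≡ 92 (mod 481).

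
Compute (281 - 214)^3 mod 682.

281 - 214 = 67
(67)^3 ≡ 1 (mod 682)

1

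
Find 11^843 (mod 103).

27

843 in binary is 1101001011, i.e. 843 = 512 + 256 + 64 + 8 + 2 + 1.
11^1 ≡ 11 (mod 103)
11^2 ≡ 11^2 = 121 ≡ 18 (mod 103)
11^4 ≡ 18^2 = 324 ≡ 15 (mod 103)
11^8 ≡ 15^2 = 225 ≡ 19 (mod 103)
11^16 ≡ 19^2 = 361 ≡ 52 (mod 103)
11^32 ≡ 52^2 = 2704 ≡ 26 (mod 103)
11^64 ≡ 26^2 = 676 ≡ 58 (mod 103)
11^128 ≡ 58^2 = 3364 ≡ 68 (mod 103)
11^256 ≡ 68^2 = 4624 ≡ 92 (mod 103)
11^512 ≡ 92^2 = 8464 ≡ 18 (mod 103)
11^843 = 11^512 × 11^256 × 11^64 × 11^8 × 11^2 × 11^1 ≡ 18 × 92 × 58 × 19 × 18 × 11 (mod 103).
Accumulate the product:
18 × 92 = 1656 ≡ 8
8 × 58 = 464 ≡ 52
52 × 19 = 988 ≡ 61
61 × 18 = 1098 ≡ 68
68 × 11 = 748 ≡ 27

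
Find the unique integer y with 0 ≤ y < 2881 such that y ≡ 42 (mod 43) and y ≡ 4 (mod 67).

2751

43⁻¹ mod 67: 43·53 ≡ 1 (mod 67), so 43⁻¹ ≡ 53.
y = 42 + 43·((4 − 42)·53 mod 67) = 42 + 43·63 = 2751.
Check: 2751 mod 43 = 42, 2751 mod 67 = 4. ✓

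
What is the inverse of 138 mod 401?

401 = 2*138 + 125
138 = 1*125 + 13
125 = 9*13 + 8
13 = 1*8 + 5
8 = 1*5 + 3
5 = 1*3 + 2
3 = 1*2 + 1
2 = 2*1 + 0
gcd(138, 401) = 1, so the inverse exists.
Bézout: 1 = 53*401 − 154*138.
So 138⁻¹ ≡ −154 ≡ 247 (mod 401).

247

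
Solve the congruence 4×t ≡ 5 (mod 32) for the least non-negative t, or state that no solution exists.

no solution

gcd(4, 32) = 4, and 4 does not divide 5.
So the congruence has no solution.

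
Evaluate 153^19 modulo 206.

155

By square-and-multiply:
153^1 ≡ 153 (mod 206)
153^2 ≡ 153^2 = 23409 ≡ 131 (mod 206)
153^4 ≡ 131^2 = 17161 ≡ 63 (mod 206)
153^8 ≡ 63^2 = 3969 ≡ 55 (mod 206)
153^16 ≡ 55^2 = 3025 ≡ 141 (mod 206)
153^19 = 153^16 · 153^2 · 153^1 ≡ 141 · 131 · 153 (mod 206).
Accumulate the product:
141 · 131 = 18471 ≡ 137
137 · 153 = 20961 ≡ 155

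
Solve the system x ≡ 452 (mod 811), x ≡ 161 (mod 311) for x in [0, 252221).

811⁻¹ mod 311: 811×130 ≡ 1 (mod 311), so 811⁻¹ ≡ 130.
x = 452 + 811×((161 − 452)×130 mod 311) = 452 + 811×112 = 91284.

91284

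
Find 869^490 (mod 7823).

By square-and-multiply:
490 in binary is 111101010, i.e. 490 = 256 + 128 + 64 + 32 + 8 + 2.
869^1 ≡ 869 (mod 7823)
869^2 ≡ 869^2 = 755161 ≡ 4153 (mod 7823)
869^4 ≡ 4153^2 = 17247409 ≡ 5517 (mod 7823)
869^8 ≡ 5517^2 = 30437289 ≡ 5819 (mod 7823)
869^16 ≡ 5819^2 = 33860761 ≡ 2817 (mod 7823)
869^32 ≡ 2817^2 = 7935489 ≡ 2967 (mod 7823)
869^64 ≡ 2967^2 = 8803089 ≡ 2214 (mod 7823)
869^128 ≡ 2214^2 = 4901796 ≡ 4598 (mod 7823)
869^256 ≡ 4598^2 = 21141604 ≡ 3858 (mod 7823)
869^490 = 869^256 × 869^128 × 869^64 × 869^32 × 869^8 × 869^2 ≡ 3858 × 4598 × 2214 × 2967 × 5819 × 4153 (mod 7823).
Accumulate the product:
3858 × 4598 = 17739084 ≡ 4343
4343 × 2214 = 9615402 ≡ 935
935 × 2967 = 2774145 ≡ 4803
4803 × 5819 = 27948657 ≡ 4901
4901 × 4153 = 20353853 ≡ 6230

6230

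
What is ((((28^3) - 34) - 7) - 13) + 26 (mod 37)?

20

(28)^3 ≡ 11 (mod 37)
11 - 34 = -23 ≡ 14 (mod 37)
14 - 7 = 7
7 - 13 = -6 ≡ 31 (mod 37)
31 + 26 = 57 ≡ 20 (mod 37)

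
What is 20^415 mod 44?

12

Using repeated squaring:
415 in binary is 110011111, i.e. 415 = 256 + 128 + 16 + 8 + 4 + 2 + 1.
20^1 ≡ 20 (mod 44)
20^2 ≡ 20^2 = 400 ≡ 4 (mod 44)
20^4 ≡ 4^2 = 16 (mod 44)
20^8 ≡ 16^2 = 256 ≡ 36 (mod 44)
20^16 ≡ 36^2 = 1296 ≡ 20 (mod 44)
20^32 ≡ 20^2 = 400 ≡ 4 (mod 44)
20^64 ≡ 4^2 = 16 (mod 44)
20^128 ≡ 16^2 = 256 ≡ 36 (mod 44)
20^256 ≡ 36^2 = 1296 ≡ 20 (mod 44)
20^415 = 20^256 · 20^128 · 20^16 · 20^8 · 20^4 · 20^2 · 20^1 ≡ 20 · 36 · 20 · 36 · 16 · 4 · 20 (mod 44).
Accumulate the product:
20 · 36 = 720 ≡ 16
16 · 20 = 320 ≡ 12
12 · 36 = 432 ≡ 36
36 · 16 = 576 ≡ 4
4 · 4 = 16
16 · 20 = 320 ≡ 12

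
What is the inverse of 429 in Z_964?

Apply the Euclidean algorithm and back-substitute:
964 = 2·429 + 106
429 = 4·106 + 5
106 = 21·5 + 1
5 = 5·1 + 0
gcd(429, 964) = 1, so the inverse exists.
Bézout: 1 = 85·964 − 191·429.
So 429⁻¹ ≡ −191 ≡ 773 (mod 964).

773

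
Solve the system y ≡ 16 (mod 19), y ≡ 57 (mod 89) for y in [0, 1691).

19⁻¹ mod 89: 19*75 ≡ 1 (mod 89), so 19⁻¹ ≡ 75.
y = 16 + 19*((57 − 16)*75 mod 89) = 16 + 19*49 = 947.

947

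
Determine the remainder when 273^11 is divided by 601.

By square-and-multiply:
11 in binary is 1011, i.e. 11 = 8 + 2 + 1.
273^1 ≡ 273 (mod 601)
273^2 ≡ 273^2 = 74529 ≡ 5 (mod 601)
273^4 ≡ 5^2 = 25 (mod 601)
273^8 ≡ 25^2 = 625 ≡ 24 (mod 601)
273^11 = 273^8 * 273^2 * 273^1 ≡ 24 * 5 * 273 (mod 601).
Accumulate the product:
24 * 5 = 120
120 * 273 = 32760 ≡ 306

306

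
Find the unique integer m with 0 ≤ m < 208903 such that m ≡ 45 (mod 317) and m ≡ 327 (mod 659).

168372

317⁻¹ mod 659: 317*79 ≡ 1 (mod 659), so 317⁻¹ ≡ 79.
m = 45 + 317*((327 − 45)*79 mod 659) = 45 + 317*531 = 168372.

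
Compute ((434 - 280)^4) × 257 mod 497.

434 - 280 = 154
(154)^4 ≡ 217 (mod 497)
217 × 257 = 55769 ≡ 105 (mod 497)

105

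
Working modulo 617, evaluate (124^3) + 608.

85

(124)^3 ≡ 94 (mod 617)
94 + 608 = 702 ≡ 85 (mod 617)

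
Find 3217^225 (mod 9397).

969

225 in binary is 11100001, i.e. 225 = 128 + 64 + 32 + 1.
3217^1 ≡ 3217 (mod 9397)
3217^2 ≡ 3217^2 = 10349089 ≡ 2992 (mod 9397)
3217^4 ≡ 2992^2 = 8952064 ≡ 6120 (mod 9397)
3217^8 ≡ 6120^2 = 37454400 ≡ 7355 (mod 9397)
3217^16 ≡ 7355^2 = 54096025 ≡ 6893 (mod 9397)
3217^32 ≡ 6893^2 = 47513449 ≡ 2217 (mod 9397)
3217^64 ≡ 2217^2 = 4915089 ≡ 458 (mod 9397)
3217^128 ≡ 458^2 = 209764 ≡ 3030 (mod 9397)
3217^225 = 3217^128 * 3217^64 * 3217^32 * 3217^1 ≡ 3030 * 458 * 2217 * 3217 (mod 9397).
Accumulate the product:
3030 * 458 = 1387740 ≡ 6381
6381 * 2217 = 14146677 ≡ 4192
4192 * 3217 = 13485664 ≡ 969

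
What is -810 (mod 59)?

-810 = -14×59 + 16, so -810 ≡ 16 (mod 59).

16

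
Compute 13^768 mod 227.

13^1 ≡ 13 (mod 227)
13^2 ≡ 13^2 = 169 (mod 227)
13^4 ≡ 169^2 = 28561 ≡ 186 (mod 227)
13^8 ≡ 186^2 = 34596 ≡ 92 (mod 227)
13^16 ≡ 92^2 = 8464 ≡ 65 (mod 227)
13^32 ≡ 65^2 = 4225 ≡ 139 (mod 227)
13^64 ≡ 139^2 = 19321 ≡ 26 (mod 227)
13^128 ≡ 26^2 = 676 ≡ 222 (mod 227)
13^256 ≡ 222^2 = 49284 ≡ 25 (mod 227)
13^512 ≡ 25^2 = 625 ≡ 171 (mod 227)
13^768 = 13^512 × 13^256 ≡ 171 × 25 (mod 227).
171 × 25 = 4275 ≡ 189 (mod 227).

189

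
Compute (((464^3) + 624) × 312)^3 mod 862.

26

(464)^3 ≡ 164 (mod 862)
164 + 624 = 788
788 × 312 = 245856 ≡ 186 (mod 862)
(186)^3 ≡ 26 (mod 862)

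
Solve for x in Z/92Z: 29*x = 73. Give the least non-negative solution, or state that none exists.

85

gcd(29, 92) = 1, so a unique solution mod 92 exists.
29⁻¹ ≡ 73 (mod 92).
x ≡ 73*73 ≡ 85 (mod 92).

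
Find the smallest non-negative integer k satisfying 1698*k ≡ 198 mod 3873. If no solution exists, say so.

803

gcd(1698, 3873) = 3, and 3 | 198, so solutions exist.
Divide through by 3: 566*k ≡ 66 (mod 1291).
566⁻¹ ≡ 1088 (mod 1291).
k ≡ 1088*66 ≡ 803 (mod 1291).
The smallest non-negative solution is k = 803.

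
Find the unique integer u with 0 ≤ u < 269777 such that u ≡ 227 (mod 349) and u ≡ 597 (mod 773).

194620

349⁻¹ mod 773: 349·505 ≡ 1 (mod 773), so 349⁻¹ ≡ 505.
u = 227 + 349·((597 − 227)·505 mod 773) = 227 + 349·557 = 194620.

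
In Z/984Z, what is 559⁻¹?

727

984 = 1×559 + 425
559 = 1×425 + 134
425 = 3×134 + 23
134 = 5×23 + 19
23 = 1×19 + 4
19 = 4×4 + 3
4 = 1×3 + 1
3 = 3×1 + 0
gcd(559, 984) = 1, so the inverse exists.
Back-substitute for 1:
1 = 1×4 − 1×3
  = −1×19 + 5×4
  = 5×23 − 6×19
  = −6×134 + 35×23
  = 35×425 − 111×134
  = −111×559 + 146×425
  = 146×984 − 257×559
So 559⁻¹ ≡ −257 ≡ 727 (mod 984).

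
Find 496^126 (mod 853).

474

Using repeated squaring:
126 in binary is 1111110, i.e. 126 = 64 + 32 + 16 + 8 + 4 + 2.
496^1 ≡ 496 (mod 853)
496^2 ≡ 496^2 = 246016 ≡ 352 (mod 853)
496^4 ≡ 352^2 = 123904 ≡ 219 (mod 853)
496^8 ≡ 219^2 = 47961 ≡ 193 (mod 853)
496^16 ≡ 193^2 = 37249 ≡ 570 (mod 853)
496^32 ≡ 570^2 = 324900 ≡ 760 (mod 853)
496^64 ≡ 760^2 = 577600 ≡ 119 (mod 853)
496^126 = 496^64 × 496^32 × 496^16 × 496^8 × 496^4 × 496^2 ≡ 119 × 760 × 570 × 193 × 219 × 352 (mod 853).
Accumulate the product:
119 × 760 = 90440 ≡ 22
22 × 570 = 12540 ≡ 598
598 × 193 = 115414 ≡ 259
259 × 219 = 56721 ≡ 423
423 × 352 = 148896 ≡ 474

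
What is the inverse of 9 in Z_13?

By the extended Euclidean algorithm:
13 = 1×9 + 4
9 = 2×4 + 1
4 = 4×1 + 0
gcd(9, 13) = 1, so the inverse exists.
Back-substitute for 1:
1 = 1×9 − 2×4
  = −2×13 + 3×9
So 9⁻¹ ≡ 3 (mod 13).

3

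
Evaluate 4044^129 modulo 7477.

Using repeated squaring:
129 in binary is 10000001, i.e. 129 = 128 + 1.
4044^1 ≡ 4044 (mod 7477)
4044^2 ≡ 4044^2 = 16353936 ≡ 1737 (mod 7477)
4044^4 ≡ 1737^2 = 3017169 ≡ 3938 (mod 7477)
4044^8 ≡ 3938^2 = 15507844 ≡ 546 (mod 7477)
4044^16 ≡ 546^2 = 298116 ≡ 6513 (mod 7477)
4044^32 ≡ 6513^2 = 42419169 ≡ 2148 (mod 7477)
4044^64 ≡ 2148^2 = 4613904 ≡ 595 (mod 7477)
4044^128 ≡ 595^2 = 354025 ≡ 2606 (mod 7477)
4044^129 = 4044^128 × 4044^1 ≡ 2606 × 4044 (mod 7477).
2606 × 4044 = 10538664 ≡ 3571 (mod 7477).

3571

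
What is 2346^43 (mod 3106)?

3034

By square-and-multiply:
2346^1 ≡ 2346 (mod 3106)
2346^2 ≡ 2346^2 = 5503716 ≡ 2990 (mod 3106)
2346^4 ≡ 2990^2 = 8940100 ≡ 1032 (mod 3106)
2346^8 ≡ 1032^2 = 1065024 ≡ 2772 (mod 3106)
2346^16 ≡ 2772^2 = 7683984 ≡ 2846 (mod 3106)
2346^32 ≡ 2846^2 = 8099716 ≡ 2374 (mod 3106)
2346^43 = 2346^32 * 2346^8 * 2346^2 * 2346^1 ≡ 2374 * 2772 * 2990 * 2346 (mod 3106).
Accumulate the product:
2374 * 2772 = 6580728 ≡ 2220
2220 * 2990 = 6637800 ≡ 278
278 * 2346 = 652188 ≡ 3034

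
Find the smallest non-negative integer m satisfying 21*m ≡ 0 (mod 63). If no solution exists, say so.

0

gcd(21, 63) = 21, and 21 | 0, so solutions exist.
Divide through by 21: 1*m ≡ 0 mod 3.
1⁻¹ ≡ 1 (mod 3).
m ≡ 1*0 ≡ 0 (mod 3).
The smallest non-negative solution is m = 0.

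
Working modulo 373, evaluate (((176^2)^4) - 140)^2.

(176)^2 ≡ 17 (mod 373)
(17)^4 ≡ 342 (mod 373)
342 - 140 = 202
(202)^2 ≡ 147 (mod 373)

147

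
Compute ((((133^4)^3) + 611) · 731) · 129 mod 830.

8

(133)^4 ≡ 681 (mod 830)
(681)^3 ≡ 431 (mod 830)
431 + 611 = 1042 ≡ 212 (mod 830)
212 · 731 = 154972 ≡ 592 (mod 830)
592 · 129 = 76368 ≡ 8 (mod 830)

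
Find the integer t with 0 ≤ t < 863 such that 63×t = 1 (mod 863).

863 = 13×63 + 44
63 = 1×44 + 19
44 = 2×19 + 6
19 = 3×6 + 1
6 = 6×1 + 0
gcd(63, 863) = 1, so the inverse exists.
Back-substitute for 1:
1 = 1×19 − 3×6
  = −3×44 + 7×19
  = 7×63 − 10×44
  = −10×863 + 137×63
So 63⁻¹ ≡ 137 (mod 863).

137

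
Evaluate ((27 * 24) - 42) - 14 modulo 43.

27 * 24 = 648 ≡ 3 (mod 43)
3 - 42 = -39 ≡ 4 (mod 43)
4 - 14 = -10 ≡ 33 (mod 43)

33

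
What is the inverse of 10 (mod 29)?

By the extended Euclidean algorithm:
29 = 2*10 + 9
10 = 1*9 + 1
9 = 9*1 + 0
gcd(10, 29) = 1, so the inverse exists.
Back-substitute for 1:
1 = 1*10 − 1*9
  = −1*29 + 3*10
So 10⁻¹ ≡ 3 (mod 29).

3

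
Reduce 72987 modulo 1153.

348

72987 = 63·1153 + 348, so 72987 ≡ 348 (mod 1153).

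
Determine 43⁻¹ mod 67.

By the extended Euclidean algorithm:
67 = 1×43 + 24
43 = 1×24 + 19
24 = 1×19 + 5
19 = 3×5 + 4
5 = 1×4 + 1
4 = 4×1 + 0
gcd(43, 67) = 1, so the inverse exists.
Back-substitute for 1:
1 = 1×5 − 1×4
  = −1×19 + 4×5
  = 4×24 − 5×19
  = −5×43 + 9×24
  = 9×67 − 14×43
So 43⁻¹ ≡ −14 ≡ 53 (mod 67).

53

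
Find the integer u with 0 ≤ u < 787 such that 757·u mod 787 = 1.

Run the extended Euclidean algorithm:
787 = 1*757 + 30
757 = 25*30 + 7
30 = 4*7 + 2
7 = 3*2 + 1
2 = 2*1 + 0
gcd(757, 787) = 1, so the inverse exists.
Back-substitute for 1:
1 = 1*7 − 3*2
  = −3*30 + 13*7
  = 13*757 − 328*30
  = −328*787 + 341*757
So 757⁻¹ ≡ 341 (mod 787).

341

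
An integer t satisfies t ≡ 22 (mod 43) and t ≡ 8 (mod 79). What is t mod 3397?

43⁻¹ mod 79: 43*68 ≡ 1 (mod 79), so 43⁻¹ ≡ 68.
t = 22 + 43*((8 − 22)*68 mod 79) = 22 + 43*75 = 3247.

3247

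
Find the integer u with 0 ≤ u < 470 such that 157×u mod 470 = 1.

3

By the extended Euclidean algorithm:
470 = 2×157 + 156
157 = 1×156 + 1
156 = 156×1 + 0
gcd(157, 470) = 1, so the inverse exists.
Bézout: 1 = −1×470 + 3×157.
So 157⁻¹ ≡ 3 (mod 470).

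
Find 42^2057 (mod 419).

42^1 ≡ 42 (mod 419)
42^2 ≡ 42^2 = 1764 ≡ 88 (mod 419)
42^4 ≡ 88^2 = 7744 ≡ 202 (mod 419)
42^8 ≡ 202^2 = 40804 ≡ 161 (mod 419)
42^16 ≡ 161^2 = 25921 ≡ 362 (mod 419)
42^32 ≡ 362^2 = 131044 ≡ 316 (mod 419)
42^64 ≡ 316^2 = 99856 ≡ 134 (mod 419)
42^128 ≡ 134^2 = 17956 ≡ 358 (mod 419)
42^256 ≡ 358^2 = 128164 ≡ 369 (mod 419)
42^512 ≡ 369^2 = 136161 ≡ 405 (mod 419)
42^1024 ≡ 405^2 = 164025 ≡ 196 (mod 419)
42^2048 ≡ 196^2 = 38416 ≡ 287 (mod 419)
42^2057 = 42^2048 × 42^8 × 42^1 ≡ 287 × 161 × 42 (mod 419).
Accumulate the product:
287 × 161 = 46207 ≡ 117
117 × 42 = 4914 ≡ 305

305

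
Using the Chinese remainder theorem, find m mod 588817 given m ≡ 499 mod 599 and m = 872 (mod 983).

421596

599⁻¹ mod 983: 599×919 ≡ 1 (mod 983), so 599⁻¹ ≡ 919.
m = 499 + 599×((872 − 499)×919 mod 983) = 499 + 599×703 = 421596.
Check: 421596 mod 599 = 499, 421596 mod 983 = 872. ✓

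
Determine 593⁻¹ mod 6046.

By the extended Euclidean algorithm:
6046 = 10·593 + 116
593 = 5·116 + 13
116 = 8·13 + 12
13 = 1·12 + 1
12 = 12·1 + 0
gcd(593, 6046) = 1, so the inverse exists.
Bézout: 1 = −46·6046 + 469·593.
So 593⁻¹ ≡ 469 (mod 6046).

469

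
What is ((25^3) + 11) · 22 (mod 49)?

(25)^3 ≡ 43 (mod 49)
43 + 11 = 54 ≡ 5 (mod 49)
5 · 22 = 110 ≡ 12 (mod 49)

12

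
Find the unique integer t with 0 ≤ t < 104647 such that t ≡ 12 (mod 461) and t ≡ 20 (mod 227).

461⁻¹ mod 227: 461·65 ≡ 1 (mod 227), so 461⁻¹ ≡ 65.
t = 12 + 461·((20 − 12)·65 mod 227) = 12 + 461·66 = 30438.

30438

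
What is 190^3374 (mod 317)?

Using repeated squaring:
3374 in binary is 110100101110, i.e. 3374 = 2048 + 1024 + 256 + 32 + 8 + 4 + 2.
190^1 ≡ 190 (mod 317)
190^2 ≡ 190^2 = 36100 ≡ 279 (mod 317)
190^4 ≡ 279^2 = 77841 ≡ 176 (mod 317)
190^8 ≡ 176^2 = 30976 ≡ 227 (mod 317)
190^16 ≡ 227^2 = 51529 ≡ 175 (mod 317)
190^32 ≡ 175^2 = 30625 ≡ 193 (mod 317)
190^64 ≡ 193^2 = 37249 ≡ 160 (mod 317)
190^128 ≡ 160^2 = 25600 ≡ 240 (mod 317)
190^256 ≡ 240^2 = 57600 ≡ 223 (mod 317)
190^512 ≡ 223^2 = 49729 ≡ 277 (mod 317)
190^1024 ≡ 277^2 = 76729 ≡ 15 (mod 317)
190^2048 ≡ 15^2 = 225 (mod 317)
190^3374 = 190^2048 × 190^1024 × 190^256 × 190^32 × 190^8 × 190^4 × 190^2 ≡ 225 × 15 × 223 × 193 × 227 × 176 × 279 (mod 317).
Accumulate the product:
225 × 15 = 3375 ≡ 205
205 × 223 = 45715 ≡ 67
67 × 193 = 12931 ≡ 251
251 × 227 = 56977 ≡ 234
234 × 176 = 41184 ≡ 291
291 × 279 = 81189 ≡ 37

37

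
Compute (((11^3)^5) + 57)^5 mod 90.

68

(11)^3 ≡ 71 (mod 90)
(71)^5 ≡ 71 (mod 90)
71 + 57 = 128 ≡ 38 (mod 90)
(38)^5 ≡ 68 (mod 90)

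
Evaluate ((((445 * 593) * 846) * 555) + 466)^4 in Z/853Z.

445 * 593 = 263885 ≡ 308 (mod 853)
308 * 846 = 260568 ≡ 403 (mod 853)
403 * 555 = 223665 ≡ 179 (mod 853)
179 + 466 = 645
(645)^4 ≡ 823 (mod 853)

823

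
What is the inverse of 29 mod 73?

68

By the extended Euclidean algorithm:
73 = 2*29 + 15
29 = 1*15 + 14
15 = 1*14 + 1
14 = 14*1 + 0
gcd(29, 73) = 1, so the inverse exists.
Back-substitute for 1:
1 = 1*15 − 1*14
  = −1*29 + 2*15
  = 2*73 − 5*29
So 29⁻¹ ≡ −5 ≡ 68 (mod 73).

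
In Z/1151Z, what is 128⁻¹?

By the extended Euclidean algorithm:
1151 = 8×128 + 127
128 = 1×127 + 1
127 = 127×1 + 0
gcd(128, 1151) = 1, so the inverse exists.
Back-substitute for 1:
1 = 1×128 − 1×127
  = −1×1151 + 9×128
So 128⁻¹ ≡ 9 (mod 1151).

9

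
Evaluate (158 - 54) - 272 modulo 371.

158 - 54 = 104
104 - 272 = -168 ≡ 203 (mod 371)

203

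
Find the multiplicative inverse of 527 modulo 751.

By the extended Euclidean algorithm:
751 = 1*527 + 224
527 = 2*224 + 79
224 = 2*79 + 66
79 = 1*66 + 13
66 = 5*13 + 1
13 = 13*1 + 0
gcd(527, 751) = 1, so the inverse exists.
Bézout: 1 = 40*751 − 57*527.
So 527⁻¹ ≡ −57 ≡ 694 (mod 751).

694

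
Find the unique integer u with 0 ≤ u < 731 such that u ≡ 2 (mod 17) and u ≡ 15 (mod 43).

359

17⁻¹ mod 43: 17·38 ≡ 1 (mod 43), so 17⁻¹ ≡ 38.
u = 2 + 17·((15 − 2)·38 mod 43) = 2 + 17·21 = 359.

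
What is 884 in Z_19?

884 = 46*19 + 10, so 884 ≡ 10 (mod 19).

10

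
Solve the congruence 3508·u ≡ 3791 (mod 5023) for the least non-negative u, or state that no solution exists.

4679

gcd(3508, 5023) = 1, so a unique solution mod 5023 exists.
3508⁻¹ ≡ 620 (mod 5023).
u ≡ 620·3791 ≡ 4679 (mod 5023).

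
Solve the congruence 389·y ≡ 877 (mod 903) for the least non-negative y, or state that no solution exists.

116

gcd(389, 903) = 1, so a unique solution mod 903 exists.
389⁻¹ ≡ 65 (mod 903).
y ≡ 65·877 ≡ 116 (mod 903).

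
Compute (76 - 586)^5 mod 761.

28

76 - 586 = -510 ≡ 251 (mod 761)
(251)^5 ≡ 28 (mod 761)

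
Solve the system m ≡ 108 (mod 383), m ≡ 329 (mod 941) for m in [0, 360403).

23854

383⁻¹ mod 941: 383×656 ≡ 1 (mod 941), so 383⁻¹ ≡ 656.
m = 108 + 383×((329 − 108)×656 mod 941) = 108 + 383×62 = 23854.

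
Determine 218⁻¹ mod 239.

Apply the Euclidean algorithm and back-substitute:
239 = 1*218 + 21
218 = 10*21 + 8
21 = 2*8 + 5
8 = 1*5 + 3
5 = 1*3 + 2
3 = 1*2 + 1
2 = 2*1 + 0
gcd(218, 239) = 1, so the inverse exists.
Bézout: 1 = −83*239 + 91*218.
So 218⁻¹ ≡ 91 (mod 239).

91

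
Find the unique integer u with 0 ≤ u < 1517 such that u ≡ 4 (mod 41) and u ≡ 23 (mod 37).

578

41⁻¹ mod 37: 41×28 ≡ 1 (mod 37), so 41⁻¹ ≡ 28.
u = 4 + 41×((23 − 4)×28 mod 37) = 4 + 41×14 = 578.
Check: 578 mod 41 = 4, 578 mod 37 = 23. ✓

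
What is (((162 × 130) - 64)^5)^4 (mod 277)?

162 × 130 = 21060 ≡ 8 (mod 277)
8 - 64 = -56 ≡ 221 (mod 277)
(221)^5 ≡ 178 (mod 277)
(178)^4 ≡ 156 (mod 277)

156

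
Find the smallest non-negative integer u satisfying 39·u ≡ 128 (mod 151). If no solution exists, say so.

gcd(39, 151) = 1, so a unique solution mod 151 exists.
39⁻¹ ≡ 31 (mod 151).
u ≡ 31·128 ≡ 42 (mod 151).

42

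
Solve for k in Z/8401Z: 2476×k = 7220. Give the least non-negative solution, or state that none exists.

2473

gcd(2476, 8401) = 1, so a unique solution mod 8401 exists.
2476⁻¹ ≡ 7339 (mod 8401).
k ≡ 7339×7220 ≡ 2473 (mod 8401).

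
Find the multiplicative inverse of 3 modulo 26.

9

26 = 8×3 + 2
3 = 1×2 + 1
2 = 2×1 + 0
gcd(3, 26) = 1, so the inverse exists.
Back-substitute for 1:
1 = 1×3 − 1×2
  = −1×26 + 9×3
So 3⁻¹ ≡ 9 (mod 26).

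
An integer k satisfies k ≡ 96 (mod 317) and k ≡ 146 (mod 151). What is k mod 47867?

317⁻¹ mod 151: 317×141 ≡ 1 (mod 151), so 317⁻¹ ≡ 141.
k = 96 + 317×((146 − 96)×141 mod 151) = 96 + 317×104 = 33064.

33064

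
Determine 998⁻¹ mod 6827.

4809

Apply the Euclidean algorithm and back-substitute:
6827 = 6*998 + 839
998 = 1*839 + 159
839 = 5*159 + 44
159 = 3*44 + 27
44 = 1*27 + 17
27 = 1*17 + 10
17 = 1*10 + 7
10 = 1*7 + 3
7 = 2*3 + 1
3 = 3*1 + 0
gcd(998, 6827) = 1, so the inverse exists.
Back-substitute for 1:
1 = 1*7 − 2*3
  = −2*10 + 3*7
  = 3*17 − 5*10
  = −5*27 + 8*17
  = 8*44 − 13*27
  = −13*159 + 47*44
  = 47*839 − 248*159
  = −248*998 + 295*839
  = 295*6827 − 2018*998
So 998⁻¹ ≡ −2018 ≡ 4809 (mod 6827).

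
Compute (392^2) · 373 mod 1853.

(392)^2 ≡ 1718 (mod 1853)
1718 · 373 = 640814 ≡ 1529 (mod 1853)

1529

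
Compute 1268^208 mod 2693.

Compute successive squares:
208 in binary is 11010000, i.e. 208 = 128 + 64 + 16.
1268^1 ≡ 1268 (mod 2693)
1268^2 ≡ 1268^2 = 1607824 ≡ 103 (mod 2693)
1268^4 ≡ 103^2 = 10609 ≡ 2530 (mod 2693)
1268^8 ≡ 2530^2 = 6400900 ≡ 2332 (mod 2693)
1268^16 ≡ 2332^2 = 5438224 ≡ 1057 (mod 2693)
1268^32 ≡ 1057^2 = 1117249 ≡ 2347 (mod 2693)
1268^64 ≡ 2347^2 = 5508409 ≡ 1224 (mod 2693)
1268^128 ≡ 1224^2 = 1498176 ≡ 868 (mod 2693)
1268^208 = 1268^128 · 1268^64 · 1268^16 ≡ 868 · 1224 · 1057 (mod 2693).
Accumulate the product:
868 · 1224 = 1062432 ≡ 1390
1390 · 1057 = 1469230 ≡ 1545

1545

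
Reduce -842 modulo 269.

234

-842 = -4*269 + 234, so -842 ≡ 234 (mod 269).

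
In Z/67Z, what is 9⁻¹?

15

67 = 7·9 + 4
9 = 2·4 + 1
4 = 4·1 + 0
gcd(9, 67) = 1, so the inverse exists.
Bézout: 1 = −2·67 + 15·9.
So 9⁻¹ ≡ 15 (mod 67).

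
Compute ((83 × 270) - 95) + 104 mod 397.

83 × 270 = 22410 ≡ 178 (mod 397)
178 - 95 = 83
83 + 104 = 187

187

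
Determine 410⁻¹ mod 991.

Apply the Euclidean algorithm and back-substitute:
991 = 2*410 + 171
410 = 2*171 + 68
171 = 2*68 + 35
68 = 1*35 + 33
35 = 1*33 + 2
33 = 16*2 + 1
2 = 2*1 + 0
gcd(410, 991) = 1, so the inverse exists.
Back-substitute for 1:
1 = 1*33 − 16*2
  = −16*35 + 17*33
  = 17*68 − 33*35
  = −33*171 + 83*68
  = 83*410 − 199*171
  = −199*991 + 481*410
So 410⁻¹ ≡ 481 (mod 991).

481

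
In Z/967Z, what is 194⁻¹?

Run the extended Euclidean algorithm:
967 = 4*194 + 191
194 = 1*191 + 3
191 = 63*3 + 2
3 = 1*2 + 1
2 = 2*1 + 0
gcd(194, 967) = 1, so the inverse exists.
Back-substitute for 1:
1 = 1*3 − 1*2
  = −1*191 + 64*3
  = 64*194 − 65*191
  = −65*967 + 324*194
So 194⁻¹ ≡ 324 (mod 967).

324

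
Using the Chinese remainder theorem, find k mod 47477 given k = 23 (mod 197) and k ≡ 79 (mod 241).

34301

197⁻¹ mod 241: 197×115 ≡ 1 (mod 241), so 197⁻¹ ≡ 115.
k = 23 + 197×((79 − 23)×115 mod 241) = 23 + 197×174 = 34301.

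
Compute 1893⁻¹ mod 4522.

3029

Apply the Euclidean algorithm and back-substitute:
4522 = 2·1893 + 736
1893 = 2·736 + 421
736 = 1·421 + 315
421 = 1·315 + 106
315 = 2·106 + 103
106 = 1·103 + 3
103 = 34·3 + 1
3 = 3·1 + 0
gcd(1893, 4522) = 1, so the inverse exists.
Back-substitute for 1:
1 = 1·103 − 34·3
  = −34·106 + 35·103
  = 35·315 − 104·106
  = −104·421 + 139·315
  = 139·736 − 243·421
  = −243·1893 + 625·736
  = 625·4522 − 1493·1893
So 1893⁻¹ ≡ −1493 ≡ 3029 (mod 4522).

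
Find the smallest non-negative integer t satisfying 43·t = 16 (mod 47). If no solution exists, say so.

gcd(43, 47) = 1, so a unique solution mod 47 exists.
43⁻¹ ≡ 35 (mod 47).
t ≡ 35·16 ≡ 43 (mod 47).

43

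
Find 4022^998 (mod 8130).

5074

Compute successive squares:
4022^1 ≡ 4022 (mod 8130)
4022^2 ≡ 4022^2 = 16176484 ≡ 5914 (mod 8130)
4022^4 ≡ 5914^2 = 34975396 ≡ 136 (mod 8130)
4022^8 ≡ 136^2 = 18496 ≡ 2236 (mod 8130)
4022^16 ≡ 2236^2 = 4999696 ≡ 7876 (mod 8130)
4022^32 ≡ 7876^2 = 62031376 ≡ 7606 (mod 8130)
4022^64 ≡ 7606^2 = 57851236 ≡ 6286 (mod 8130)
4022^128 ≡ 6286^2 = 39513796 ≡ 1996 (mod 8130)
4022^256 ≡ 1996^2 = 3984016 ≡ 316 (mod 8130)
4022^512 ≡ 316^2 = 99856 ≡ 2296 (mod 8130)
4022^998 = 4022^512 * 4022^256 * 4022^128 * 4022^64 * 4022^32 * 4022^4 * 4022^2 ≡ 2296 * 316 * 1996 * 6286 * 7606 * 136 * 5914 (mod 8130).
Accumulate the product:
2296 * 316 = 725536 ≡ 1966
1966 * 1996 = 3924136 ≡ 5476
5476 * 6286 = 34422136 ≡ 7846
7846 * 7606 = 59676676 ≡ 2476
2476 * 136 = 336736 ≡ 3406
3406 * 5914 = 20143084 ≡ 5074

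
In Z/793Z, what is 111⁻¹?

Apply the Euclidean algorithm and back-substitute:
793 = 7×111 + 16
111 = 6×16 + 15
16 = 1×15 + 1
15 = 15×1 + 0
gcd(111, 793) = 1, so the inverse exists.
Bézout: 1 = 7×793 − 50×111.
So 111⁻¹ ≡ −50 ≡ 743 (mod 793).

743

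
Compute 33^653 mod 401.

157

653 in binary is 1010001101, i.e. 653 = 512 + 128 + 8 + 4 + 1.
33^1 ≡ 33 (mod 401)
33^2 ≡ 33^2 = 1089 ≡ 287 (mod 401)
33^4 ≡ 287^2 = 82369 ≡ 164 (mod 401)
33^8 ≡ 164^2 = 26896 ≡ 29 (mod 401)
33^16 ≡ 29^2 = 841 ≡ 39 (mod 401)
33^32 ≡ 39^2 = 1521 ≡ 318 (mod 401)
33^64 ≡ 318^2 = 101124 ≡ 72 (mod 401)
33^128 ≡ 72^2 = 5184 ≡ 372 (mod 401)
33^256 ≡ 372^2 = 138384 ≡ 39 (mod 401)
33^512 ≡ 39^2 = 1521 ≡ 318 (mod 401)
33^653 = 33^512 × 33^128 × 33^8 × 33^4 × 33^1 ≡ 318 × 372 × 29 × 164 × 33 (mod 401).
Accumulate the product:
318 × 372 = 118296 ≡ 1
1 × 29 = 29
29 × 164 = 4756 ≡ 345
345 × 33 = 11385 ≡ 157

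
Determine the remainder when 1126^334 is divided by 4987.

776

Using repeated squaring:
334 in binary is 101001110, i.e. 334 = 256 + 64 + 8 + 4 + 2.
1126^1 ≡ 1126 (mod 4987)
1126^2 ≡ 1126^2 = 1267876 ≡ 1178 (mod 4987)
1126^4 ≡ 1178^2 = 1387684 ≡ 1298 (mod 4987)
1126^8 ≡ 1298^2 = 1684804 ≡ 4185 (mod 4987)
1126^16 ≡ 4185^2 = 17514225 ≡ 4868 (mod 4987)
1126^32 ≡ 4868^2 = 23697424 ≡ 4187 (mod 4987)
1126^64 ≡ 4187^2 = 17530969 ≡ 1664 (mod 4987)
1126^128 ≡ 1664^2 = 2768896 ≡ 1111 (mod 4987)
1126^256 ≡ 1111^2 = 1234321 ≡ 2532 (mod 4987)
1126^334 = 1126^256 × 1126^64 × 1126^8 × 1126^4 × 1126^2 ≡ 2532 × 1664 × 4185 × 1298 × 1178 (mod 4987).
Accumulate the product:
2532 × 1664 = 4213248 ≡ 4220
4220 × 4185 = 17660700 ≡ 1733
1733 × 1298 = 2249434 ≡ 297
297 × 1178 = 349866 ≡ 776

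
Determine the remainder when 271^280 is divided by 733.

492

280 in binary is 100011000, i.e. 280 = 256 + 16 + 8.
271^1 ≡ 271 (mod 733)
271^2 ≡ 271^2 = 73441 ≡ 141 (mod 733)
271^4 ≡ 141^2 = 19881 ≡ 90 (mod 733)
271^8 ≡ 90^2 = 8100 ≡ 37 (mod 733)
271^16 ≡ 37^2 = 1369 ≡ 636 (mod 733)
271^32 ≡ 636^2 = 404496 ≡ 613 (mod 733)
271^64 ≡ 613^2 = 375769 ≡ 473 (mod 733)
271^128 ≡ 473^2 = 223729 ≡ 164 (mod 733)
271^256 ≡ 164^2 = 26896 ≡ 508 (mod 733)
271^280 = 271^256 · 271^16 · 271^8 ≡ 508 · 636 · 37 (mod 733).
Accumulate the product:
508 · 636 = 323088 ≡ 568
568 · 37 = 21016 ≡ 492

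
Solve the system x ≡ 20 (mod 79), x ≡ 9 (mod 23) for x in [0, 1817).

1205

79⁻¹ mod 23: 79*7 ≡ 1 (mod 23), so 79⁻¹ ≡ 7.
x = 20 + 79*((9 − 20)*7 mod 23) = 20 + 79*15 = 1205.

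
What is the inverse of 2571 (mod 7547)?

5683

7547 = 2·2571 + 2405
2571 = 1·2405 + 166
2405 = 14·166 + 81
166 = 2·81 + 4
81 = 20·4 + 1
4 = 4·1 + 0
gcd(2571, 7547) = 1, so the inverse exists.
Bézout: 1 = 635·7547 − 1864·2571.
So 2571⁻¹ ≡ −1864 ≡ 5683 (mod 7547).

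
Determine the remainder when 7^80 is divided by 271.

Compute successive squares:
80 in binary is 1010000, i.e. 80 = 64 + 16.
7^1 ≡ 7 (mod 271)
7^2 ≡ 7^2 = 49 (mod 271)
7^4 ≡ 49^2 = 2401 ≡ 233 (mod 271)
7^8 ≡ 233^2 = 54289 ≡ 89 (mod 271)
7^16 ≡ 89^2 = 7921 ≡ 62 (mod 271)
7^32 ≡ 62^2 = 3844 ≡ 50 (mod 271)
7^64 ≡ 50^2 = 2500 ≡ 61 (mod 271)
7^80 = 7^64 · 7^16 ≡ 61 · 62 (mod 271).
61 · 62 = 3782 ≡ 259 (mod 271).

259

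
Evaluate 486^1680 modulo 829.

Compute successive squares:
1680 in binary is 11010010000, i.e. 1680 = 1024 + 512 + 128 + 16.
486^1 ≡ 486 (mod 829)
486^2 ≡ 486^2 = 236196 ≡ 760 (mod 829)
486^4 ≡ 760^2 = 577600 ≡ 616 (mod 829)
486^8 ≡ 616^2 = 379456 ≡ 603 (mod 829)
486^16 ≡ 603^2 = 363609 ≡ 507 (mod 829)
486^32 ≡ 507^2 = 257049 ≡ 59 (mod 829)
486^64 ≡ 59^2 = 3481 ≡ 165 (mod 829)
486^128 ≡ 165^2 = 27225 ≡ 697 (mod 829)
486^256 ≡ 697^2 = 485809 ≡ 15 (mod 829)
486^512 ≡ 15^2 = 225 (mod 829)
486^1024 ≡ 225^2 = 50625 ≡ 56 (mod 829)
486^1680 = 486^1024 · 486^512 · 486^128 · 486^16 ≡ 56 · 225 · 697 · 507 (mod 829).
Accumulate the product:
56 · 225 = 12600 ≡ 165
165 · 697 = 115005 ≡ 603
603 · 507 = 305721 ≡ 649

649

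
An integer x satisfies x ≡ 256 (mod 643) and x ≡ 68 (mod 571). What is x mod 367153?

643⁻¹ mod 571: 643·230 ≡ 1 (mod 571), so 643⁻¹ ≡ 230.
x = 256 + 643·((68 − 256)·230 mod 571) = 256 + 643·156 = 100564.
Check: 100564 mod 643 = 256, 100564 mod 571 = 68. ✓

100564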